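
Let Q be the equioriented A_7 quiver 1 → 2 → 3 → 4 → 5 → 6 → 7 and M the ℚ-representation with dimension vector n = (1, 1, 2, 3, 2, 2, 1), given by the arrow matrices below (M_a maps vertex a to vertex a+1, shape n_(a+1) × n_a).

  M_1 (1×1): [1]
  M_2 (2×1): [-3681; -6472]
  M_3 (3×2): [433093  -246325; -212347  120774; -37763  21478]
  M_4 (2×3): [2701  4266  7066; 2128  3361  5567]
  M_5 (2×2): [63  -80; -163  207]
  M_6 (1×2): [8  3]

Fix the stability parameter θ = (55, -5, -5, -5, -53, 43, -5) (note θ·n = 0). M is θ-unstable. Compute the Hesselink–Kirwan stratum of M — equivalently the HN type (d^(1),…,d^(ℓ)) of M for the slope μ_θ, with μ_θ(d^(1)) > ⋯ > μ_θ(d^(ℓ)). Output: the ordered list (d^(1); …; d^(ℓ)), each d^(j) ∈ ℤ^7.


Barcode: M ≅ I[1,7], I[3,6], I[4,4]. HN layers by μ_θ (5 steps, strictly decreasing):
  μ^(1)=43; μ^(2)=19; μ^(3)=-13/5; μ^(4)=-5; μ^(5)=-21

((0, 0, 0, 0, 0, 1, 0); (0, 0, 0, 0, 0, 1, 1); (1, 1, 1, 1, 1, 0, 0); (0, 0, 0, 1, 0, 0, 0); (0, 0, 1, 1, 1, 0, 0))


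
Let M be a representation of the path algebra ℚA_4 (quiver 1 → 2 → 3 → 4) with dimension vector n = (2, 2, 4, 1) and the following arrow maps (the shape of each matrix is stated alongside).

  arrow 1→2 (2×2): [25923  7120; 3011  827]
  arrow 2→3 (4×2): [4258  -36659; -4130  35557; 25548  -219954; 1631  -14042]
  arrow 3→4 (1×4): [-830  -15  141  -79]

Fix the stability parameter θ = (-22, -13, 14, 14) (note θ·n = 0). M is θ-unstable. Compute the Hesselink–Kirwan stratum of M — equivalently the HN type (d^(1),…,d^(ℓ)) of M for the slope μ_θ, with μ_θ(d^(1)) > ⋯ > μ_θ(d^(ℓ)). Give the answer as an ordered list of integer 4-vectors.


Barcode: M ≅ I[1,3], I[1,4], I[3,3]^2. HN layers by μ_θ (3 steps, strictly decreasing):
  μ^(1)=14; μ^(2)=-13; μ^(3)=-22

((0, 0, 4, 1); (0, 2, 0, 0); (2, 0, 0, 0))


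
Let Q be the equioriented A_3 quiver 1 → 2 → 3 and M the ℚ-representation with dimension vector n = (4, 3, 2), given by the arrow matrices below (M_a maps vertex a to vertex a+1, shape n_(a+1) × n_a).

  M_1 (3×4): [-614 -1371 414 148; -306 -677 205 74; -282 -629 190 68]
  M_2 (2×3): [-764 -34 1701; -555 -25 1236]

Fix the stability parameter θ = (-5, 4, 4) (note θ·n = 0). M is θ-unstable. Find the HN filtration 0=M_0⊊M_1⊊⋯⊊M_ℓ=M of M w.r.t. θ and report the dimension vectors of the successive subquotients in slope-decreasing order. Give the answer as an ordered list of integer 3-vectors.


Interval decomposition of M: I[1,1]^2, I[1,3]^2, I[2,2].
HN type (ℓ=2): μ^(1)=4; μ^(2)=-5

((0, 3, 2); (4, 0, 0))


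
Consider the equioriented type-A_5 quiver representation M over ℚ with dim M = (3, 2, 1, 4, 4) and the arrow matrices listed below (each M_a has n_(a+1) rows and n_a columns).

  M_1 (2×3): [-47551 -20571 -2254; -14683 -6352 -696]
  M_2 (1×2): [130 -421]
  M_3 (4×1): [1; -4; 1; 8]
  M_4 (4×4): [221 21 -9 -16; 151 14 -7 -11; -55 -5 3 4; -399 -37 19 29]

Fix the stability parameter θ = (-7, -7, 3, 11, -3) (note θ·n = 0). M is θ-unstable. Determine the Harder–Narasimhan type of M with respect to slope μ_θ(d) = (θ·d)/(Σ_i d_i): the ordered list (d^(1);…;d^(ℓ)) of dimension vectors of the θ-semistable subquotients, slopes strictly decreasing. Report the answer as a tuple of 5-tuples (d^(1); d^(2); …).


Via rank(M_{q-1}∘⋯∘M_p): M ≅ I[1,1], I[1,2], I[1,4], I[4,5]^3, I[5,5].
μ_θ-semistable layers: μ^(1)=11; μ^(2)=4; μ^(3)=3; μ^(4)=-3; μ^(5)=-7

((0, 0, 0, 1, 0); (0, 0, 0, 3, 3); (0, 0, 1, 0, 0); (0, 0, 0, 0, 1); (3, 2, 0, 0, 0))


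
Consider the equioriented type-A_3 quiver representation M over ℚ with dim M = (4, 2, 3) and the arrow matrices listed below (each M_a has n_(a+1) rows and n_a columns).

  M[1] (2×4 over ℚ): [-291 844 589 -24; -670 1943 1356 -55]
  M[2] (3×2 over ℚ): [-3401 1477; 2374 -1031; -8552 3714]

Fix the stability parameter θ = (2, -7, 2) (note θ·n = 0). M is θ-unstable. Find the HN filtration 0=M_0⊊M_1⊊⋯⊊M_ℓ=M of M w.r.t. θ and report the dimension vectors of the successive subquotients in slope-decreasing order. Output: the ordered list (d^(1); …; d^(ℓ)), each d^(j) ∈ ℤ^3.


Interval decomposition of M: I[1,1]^2, I[1,3]^2, I[3,3].
HN type (ℓ=2): μ^(1)=2; μ^(2)=-5/2

((2, 0, 3); (2, 2, 0))


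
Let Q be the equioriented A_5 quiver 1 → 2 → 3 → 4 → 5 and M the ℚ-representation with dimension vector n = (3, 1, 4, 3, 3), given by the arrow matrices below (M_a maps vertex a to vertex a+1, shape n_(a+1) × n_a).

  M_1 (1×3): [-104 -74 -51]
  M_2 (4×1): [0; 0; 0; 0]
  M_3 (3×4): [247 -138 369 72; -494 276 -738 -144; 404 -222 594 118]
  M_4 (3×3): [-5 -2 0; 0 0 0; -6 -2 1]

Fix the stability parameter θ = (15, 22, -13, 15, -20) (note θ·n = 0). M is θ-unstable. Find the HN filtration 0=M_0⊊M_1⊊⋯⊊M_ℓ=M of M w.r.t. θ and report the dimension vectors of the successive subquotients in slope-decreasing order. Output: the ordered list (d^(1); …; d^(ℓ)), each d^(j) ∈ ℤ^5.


Via rank(M_{q-1}∘⋯∘M_p): M ≅ I[1,1]^2, I[1,2], I[3,3]^2, I[3,5]^2, I[4,4], I[5,5].
μ_θ-semistable layers: μ^(1)=22; μ^(2)=15; μ^(3)=-5/2; μ^(4)=-13; μ^(5)=-20

((0, 1, 0, 0, 0); (3, 0, 0, 1, 0); (0, 0, 0, 2, 2); (0, 0, 4, 0, 0); (0, 0, 0, 0, 1))


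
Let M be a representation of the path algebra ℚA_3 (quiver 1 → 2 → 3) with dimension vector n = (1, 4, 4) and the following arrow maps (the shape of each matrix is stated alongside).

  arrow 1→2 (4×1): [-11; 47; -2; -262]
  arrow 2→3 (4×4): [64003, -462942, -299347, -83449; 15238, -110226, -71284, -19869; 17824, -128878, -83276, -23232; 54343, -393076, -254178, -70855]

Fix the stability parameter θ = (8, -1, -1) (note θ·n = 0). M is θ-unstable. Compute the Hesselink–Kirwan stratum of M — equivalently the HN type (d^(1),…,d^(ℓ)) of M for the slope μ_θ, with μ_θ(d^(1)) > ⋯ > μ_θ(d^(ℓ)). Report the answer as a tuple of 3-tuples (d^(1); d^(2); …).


Via rank(M_{q-1}∘⋯∘M_p): M ≅ I[1,3], I[2,3]^3.
μ_θ-semistable layers: μ^(1)=2; μ^(2)=-1

((1, 1, 1); (0, 3, 3))


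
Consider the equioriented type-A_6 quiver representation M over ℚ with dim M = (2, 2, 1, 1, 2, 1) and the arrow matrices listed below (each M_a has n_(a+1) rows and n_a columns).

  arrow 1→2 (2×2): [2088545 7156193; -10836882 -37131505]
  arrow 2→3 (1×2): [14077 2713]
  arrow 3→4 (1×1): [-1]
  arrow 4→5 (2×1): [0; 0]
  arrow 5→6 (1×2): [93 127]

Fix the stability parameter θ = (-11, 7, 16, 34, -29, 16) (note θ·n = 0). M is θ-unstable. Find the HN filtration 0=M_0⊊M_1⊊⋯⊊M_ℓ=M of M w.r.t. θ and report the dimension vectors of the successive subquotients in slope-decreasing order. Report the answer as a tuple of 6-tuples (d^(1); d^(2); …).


Interval decomposition of M: I[1,2], I[1,4], I[5,5], I[5,6].
HN type (ℓ=5): μ^(1)=34; μ^(2)=16; μ^(3)=7; μ^(4)=-11; μ^(5)=-29

((0, 0, 0, 1, 0, 0); (0, 0, 1, 0, 0, 1); (0, 2, 0, 0, 0, 0); (2, 0, 0, 0, 0, 0); (0, 0, 0, 0, 2, 0))


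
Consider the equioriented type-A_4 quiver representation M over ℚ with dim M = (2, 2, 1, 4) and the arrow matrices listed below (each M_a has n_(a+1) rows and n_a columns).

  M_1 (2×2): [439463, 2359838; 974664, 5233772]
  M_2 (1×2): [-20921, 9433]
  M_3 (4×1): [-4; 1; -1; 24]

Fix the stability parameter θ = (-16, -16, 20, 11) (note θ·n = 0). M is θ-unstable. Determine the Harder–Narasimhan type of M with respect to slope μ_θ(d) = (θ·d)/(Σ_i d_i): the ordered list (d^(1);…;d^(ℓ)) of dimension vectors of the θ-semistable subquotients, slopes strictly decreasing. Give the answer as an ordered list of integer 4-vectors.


Via rank(M_{q-1}∘⋯∘M_p): M ≅ I[1,2], I[1,4], I[4,4]^3.
μ_θ-semistable layers: μ^(1)=31/2; μ^(2)=11; μ^(3)=-16

((0, 0, 1, 1); (0, 0, 0, 3); (2, 2, 0, 0))


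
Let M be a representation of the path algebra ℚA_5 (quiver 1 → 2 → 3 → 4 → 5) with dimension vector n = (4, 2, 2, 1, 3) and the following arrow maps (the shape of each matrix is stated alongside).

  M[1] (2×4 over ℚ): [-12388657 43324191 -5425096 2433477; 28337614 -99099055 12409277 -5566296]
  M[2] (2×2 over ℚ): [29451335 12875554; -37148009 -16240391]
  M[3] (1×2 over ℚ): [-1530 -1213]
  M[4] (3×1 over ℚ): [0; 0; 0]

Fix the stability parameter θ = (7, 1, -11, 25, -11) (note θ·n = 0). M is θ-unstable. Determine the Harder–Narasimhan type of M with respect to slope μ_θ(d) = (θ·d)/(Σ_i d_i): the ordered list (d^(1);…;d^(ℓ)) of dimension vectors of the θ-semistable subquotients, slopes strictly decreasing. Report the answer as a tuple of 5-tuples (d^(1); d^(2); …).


Interval decomposition of M: I[1,1]^2, I[1,3], I[1,4], I[5,5]^3.
HN type (ℓ=4): μ^(1)=25; μ^(2)=7; μ^(3)=-1; μ^(4)=-11

((0, 0, 0, 1, 0); (2, 0, 0, 0, 0); (2, 2, 2, 0, 0); (0, 0, 0, 0, 3))


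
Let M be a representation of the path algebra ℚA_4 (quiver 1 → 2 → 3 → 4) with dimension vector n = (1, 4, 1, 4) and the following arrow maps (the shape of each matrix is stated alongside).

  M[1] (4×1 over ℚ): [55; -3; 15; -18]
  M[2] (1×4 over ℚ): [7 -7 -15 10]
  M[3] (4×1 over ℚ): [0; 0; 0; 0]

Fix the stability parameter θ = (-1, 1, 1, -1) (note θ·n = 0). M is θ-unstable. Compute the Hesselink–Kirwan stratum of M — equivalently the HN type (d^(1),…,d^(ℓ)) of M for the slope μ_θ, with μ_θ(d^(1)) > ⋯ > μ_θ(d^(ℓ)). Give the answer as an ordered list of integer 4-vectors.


Interval decomposition of M: I[1,3], I[2,2]^3, I[4,4]^4.
HN type (ℓ=2): μ^(1)=1; μ^(2)=-1

((0, 4, 1, 0); (1, 0, 0, 4))


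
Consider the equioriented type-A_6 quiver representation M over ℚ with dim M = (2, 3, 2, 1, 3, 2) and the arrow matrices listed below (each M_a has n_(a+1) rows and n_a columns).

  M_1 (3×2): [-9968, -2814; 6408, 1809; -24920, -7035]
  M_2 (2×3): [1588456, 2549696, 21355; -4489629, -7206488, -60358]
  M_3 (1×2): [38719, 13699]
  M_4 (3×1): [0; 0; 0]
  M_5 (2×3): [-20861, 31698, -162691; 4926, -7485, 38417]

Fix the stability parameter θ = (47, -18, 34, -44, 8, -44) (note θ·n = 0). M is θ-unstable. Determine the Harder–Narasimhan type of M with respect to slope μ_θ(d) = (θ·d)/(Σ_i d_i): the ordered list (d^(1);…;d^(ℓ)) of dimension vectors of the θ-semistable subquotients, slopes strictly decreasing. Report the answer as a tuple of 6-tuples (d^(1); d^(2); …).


Barcode: M ≅ I[1,1], I[1,4], I[2,2], I[2,3], I[5,5], I[5,6]^2. HN layers by μ_θ (5 steps, strictly decreasing):
  μ^(1)=47; μ^(2)=34; μ^(3)=8; μ^(4)=19/4; μ^(5)=-18

((1, 0, 0, 0, 0, 0); (0, 0, 1, 0, 0, 0); (0, 0, 0, 0, 1, 0); (1, 1, 1, 1, 0, 0); (0, 2, 0, 0, 2, 2))


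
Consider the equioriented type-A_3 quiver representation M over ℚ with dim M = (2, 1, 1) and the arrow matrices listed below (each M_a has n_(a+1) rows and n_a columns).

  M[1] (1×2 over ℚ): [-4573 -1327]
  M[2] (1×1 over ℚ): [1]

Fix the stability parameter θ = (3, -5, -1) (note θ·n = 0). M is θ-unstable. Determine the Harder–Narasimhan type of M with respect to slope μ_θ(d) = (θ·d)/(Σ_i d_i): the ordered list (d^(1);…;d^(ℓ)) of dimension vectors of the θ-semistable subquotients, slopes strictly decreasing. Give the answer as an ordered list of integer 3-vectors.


Interval decomposition of M: I[1,1], I[1,3].
HN type (ℓ=2): μ^(1)=3; μ^(2)=-1

((1, 0, 0); (1, 1, 1))


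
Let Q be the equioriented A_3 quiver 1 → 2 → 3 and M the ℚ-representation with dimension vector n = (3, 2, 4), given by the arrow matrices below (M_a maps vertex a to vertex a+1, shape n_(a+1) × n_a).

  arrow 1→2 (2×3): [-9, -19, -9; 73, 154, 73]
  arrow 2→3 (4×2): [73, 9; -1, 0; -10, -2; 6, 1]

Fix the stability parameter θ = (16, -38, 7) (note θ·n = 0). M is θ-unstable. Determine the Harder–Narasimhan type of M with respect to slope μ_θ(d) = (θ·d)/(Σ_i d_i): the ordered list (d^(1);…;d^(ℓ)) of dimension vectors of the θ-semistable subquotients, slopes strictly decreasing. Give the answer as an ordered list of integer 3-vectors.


Barcode: M ≅ I[1,1], I[1,3]^2, I[3,3]^2. HN layers by μ_θ (3 steps, strictly decreasing):
  μ^(1)=16; μ^(2)=7; μ^(3)=-11

((1, 0, 0); (0, 0, 4); (2, 2, 0))


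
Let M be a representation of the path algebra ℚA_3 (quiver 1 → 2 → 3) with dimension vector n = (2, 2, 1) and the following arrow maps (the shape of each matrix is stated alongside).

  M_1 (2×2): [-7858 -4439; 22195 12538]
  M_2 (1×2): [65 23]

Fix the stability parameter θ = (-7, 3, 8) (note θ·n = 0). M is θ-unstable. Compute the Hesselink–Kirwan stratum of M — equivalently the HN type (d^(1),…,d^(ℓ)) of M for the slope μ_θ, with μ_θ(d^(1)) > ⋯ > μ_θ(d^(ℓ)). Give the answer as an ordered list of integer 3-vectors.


Interval decomposition of M: I[1,2], I[1,3].
HN type (ℓ=3): μ^(1)=8; μ^(2)=3; μ^(3)=-7

((0, 0, 1); (0, 2, 0); (2, 0, 0))


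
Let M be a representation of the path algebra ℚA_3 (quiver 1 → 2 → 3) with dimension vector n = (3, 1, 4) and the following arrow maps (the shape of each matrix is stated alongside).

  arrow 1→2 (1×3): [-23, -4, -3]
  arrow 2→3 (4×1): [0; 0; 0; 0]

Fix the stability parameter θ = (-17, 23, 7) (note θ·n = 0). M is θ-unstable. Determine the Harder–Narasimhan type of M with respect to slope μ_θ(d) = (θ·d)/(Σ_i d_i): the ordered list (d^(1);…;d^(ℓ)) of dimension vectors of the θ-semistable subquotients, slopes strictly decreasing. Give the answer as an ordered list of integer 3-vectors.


Via rank(M_{q-1}∘⋯∘M_p): M ≅ I[1,1]^2, I[1,2], I[3,3]^4.
μ_θ-semistable layers: μ^(1)=23; μ^(2)=7; μ^(3)=-17

((0, 1, 0); (0, 0, 4); (3, 0, 0))


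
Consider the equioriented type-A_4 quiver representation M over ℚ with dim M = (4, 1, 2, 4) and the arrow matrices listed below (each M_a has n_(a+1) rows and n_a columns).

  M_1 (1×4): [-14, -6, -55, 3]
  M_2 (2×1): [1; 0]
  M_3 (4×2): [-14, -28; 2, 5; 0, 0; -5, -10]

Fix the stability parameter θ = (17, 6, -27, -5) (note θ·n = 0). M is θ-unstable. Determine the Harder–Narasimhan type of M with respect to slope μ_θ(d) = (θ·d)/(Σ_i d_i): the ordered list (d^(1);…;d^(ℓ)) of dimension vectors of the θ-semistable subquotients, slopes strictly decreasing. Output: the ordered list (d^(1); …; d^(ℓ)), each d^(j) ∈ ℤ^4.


Barcode: M ≅ I[1,1]^3, I[1,4], I[3,4], I[4,4]^2. HN layers by μ_θ (4 steps, strictly decreasing):
  μ^(1)=17; μ^(2)=-9/4; μ^(3)=-5; μ^(4)=-27

((3, 0, 0, 0); (1, 1, 1, 1); (0, 0, 0, 3); (0, 0, 1, 0))


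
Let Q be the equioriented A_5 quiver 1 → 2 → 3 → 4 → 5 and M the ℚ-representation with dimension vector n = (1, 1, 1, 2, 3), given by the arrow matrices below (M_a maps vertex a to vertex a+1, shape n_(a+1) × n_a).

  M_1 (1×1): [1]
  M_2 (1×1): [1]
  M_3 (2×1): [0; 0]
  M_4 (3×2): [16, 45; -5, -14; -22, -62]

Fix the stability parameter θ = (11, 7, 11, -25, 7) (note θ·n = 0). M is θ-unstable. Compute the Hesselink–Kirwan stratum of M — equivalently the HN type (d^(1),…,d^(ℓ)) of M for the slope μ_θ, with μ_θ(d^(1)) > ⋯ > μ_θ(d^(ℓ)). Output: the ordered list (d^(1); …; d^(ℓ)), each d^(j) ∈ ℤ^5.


Barcode: M ≅ I[1,3], I[4,5]^2, I[5,5]. HN layers by μ_θ (4 steps, strictly decreasing):
  μ^(1)=11; μ^(2)=9; μ^(3)=7; μ^(4)=-25

((0, 0, 1, 0, 0); (1, 1, 0, 0, 0); (0, 0, 0, 0, 3); (0, 0, 0, 2, 0))


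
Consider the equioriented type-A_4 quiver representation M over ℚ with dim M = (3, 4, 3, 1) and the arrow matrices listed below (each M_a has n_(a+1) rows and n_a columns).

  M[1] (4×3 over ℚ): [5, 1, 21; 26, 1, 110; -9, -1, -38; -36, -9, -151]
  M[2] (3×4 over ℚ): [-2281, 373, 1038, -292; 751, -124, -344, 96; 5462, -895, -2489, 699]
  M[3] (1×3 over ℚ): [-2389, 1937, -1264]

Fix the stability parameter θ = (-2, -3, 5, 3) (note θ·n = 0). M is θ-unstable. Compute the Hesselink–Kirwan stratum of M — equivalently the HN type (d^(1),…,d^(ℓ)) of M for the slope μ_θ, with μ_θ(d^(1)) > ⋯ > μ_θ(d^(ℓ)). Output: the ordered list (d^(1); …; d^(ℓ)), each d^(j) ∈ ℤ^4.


Via rank(M_{q-1}∘⋯∘M_p): M ≅ I[1,2], I[1,3], I[1,4], I[2,3].
μ_θ-semistable layers: μ^(1)=5; μ^(2)=4; μ^(3)=-5/2; μ^(4)=-3

((0, 0, 2, 0); (0, 0, 1, 1); (3, 3, 0, 0); (0, 1, 0, 0))


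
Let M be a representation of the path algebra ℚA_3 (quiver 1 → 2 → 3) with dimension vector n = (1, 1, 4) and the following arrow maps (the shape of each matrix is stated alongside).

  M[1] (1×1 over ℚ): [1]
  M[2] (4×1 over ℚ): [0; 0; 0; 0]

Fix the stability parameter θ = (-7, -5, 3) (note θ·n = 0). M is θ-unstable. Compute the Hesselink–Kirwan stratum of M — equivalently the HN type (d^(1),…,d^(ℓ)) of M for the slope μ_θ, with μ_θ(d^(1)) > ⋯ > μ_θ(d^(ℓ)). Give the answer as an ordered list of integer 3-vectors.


Barcode: M ≅ I[1,2], I[3,3]^4. HN layers by μ_θ (3 steps, strictly decreasing):
  μ^(1)=3; μ^(2)=-5; μ^(3)=-7

((0, 0, 4); (0, 1, 0); (1, 0, 0))


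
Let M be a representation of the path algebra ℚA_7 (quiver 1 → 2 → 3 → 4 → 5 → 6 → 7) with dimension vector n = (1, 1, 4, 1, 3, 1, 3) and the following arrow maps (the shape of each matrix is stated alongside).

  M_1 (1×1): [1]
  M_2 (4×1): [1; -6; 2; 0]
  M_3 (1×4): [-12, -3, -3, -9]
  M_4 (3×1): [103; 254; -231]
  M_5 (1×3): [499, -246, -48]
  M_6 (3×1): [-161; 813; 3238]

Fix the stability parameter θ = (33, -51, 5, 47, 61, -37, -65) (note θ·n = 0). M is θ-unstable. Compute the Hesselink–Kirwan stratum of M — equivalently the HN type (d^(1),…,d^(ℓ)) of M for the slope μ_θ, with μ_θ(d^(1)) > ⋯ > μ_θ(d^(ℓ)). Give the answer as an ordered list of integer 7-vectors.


Barcode: M ≅ I[1,3], I[3,3]^2, I[3,7], I[5,5]^2, I[7,7]^2. HN layers by μ_θ (5 steps, strictly decreasing):
  μ^(1)=61; μ^(2)=5; μ^(3)=11/5; μ^(4)=-9; μ^(5)=-65

((0, 0, 0, 0, 2, 0, 0); (0, 0, 3, 0, 0, 0, 0); (0, 0, 1, 1, 1, 1, 1); (1, 1, 0, 0, 0, 0, 0); (0, 0, 0, 0, 0, 0, 2))


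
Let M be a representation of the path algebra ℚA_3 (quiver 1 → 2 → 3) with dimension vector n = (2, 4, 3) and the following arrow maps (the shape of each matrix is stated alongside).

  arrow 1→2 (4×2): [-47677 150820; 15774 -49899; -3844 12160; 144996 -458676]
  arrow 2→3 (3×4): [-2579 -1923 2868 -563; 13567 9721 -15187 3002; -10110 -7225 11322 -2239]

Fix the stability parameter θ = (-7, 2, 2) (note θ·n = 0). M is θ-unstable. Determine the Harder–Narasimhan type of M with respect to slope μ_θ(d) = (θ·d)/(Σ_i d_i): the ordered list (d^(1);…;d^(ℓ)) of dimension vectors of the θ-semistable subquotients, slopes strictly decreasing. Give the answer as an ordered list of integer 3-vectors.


Interval decomposition of M: I[1,3]^2, I[2,2], I[2,3].
HN type (ℓ=2): μ^(1)=2; μ^(2)=-7

((0, 4, 3); (2, 0, 0))


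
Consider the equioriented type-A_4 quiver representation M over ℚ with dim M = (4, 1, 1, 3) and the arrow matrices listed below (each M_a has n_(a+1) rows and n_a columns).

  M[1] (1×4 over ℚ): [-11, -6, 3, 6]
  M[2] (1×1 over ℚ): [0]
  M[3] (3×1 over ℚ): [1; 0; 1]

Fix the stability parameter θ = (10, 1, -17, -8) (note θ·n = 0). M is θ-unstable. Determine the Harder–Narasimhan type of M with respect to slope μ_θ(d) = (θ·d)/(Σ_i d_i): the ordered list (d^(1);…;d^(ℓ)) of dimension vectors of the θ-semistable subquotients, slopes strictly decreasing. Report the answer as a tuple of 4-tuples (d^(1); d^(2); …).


Via rank(M_{q-1}∘⋯∘M_p): M ≅ I[1,1]^3, I[1,2], I[3,4], I[4,4]^2.
μ_θ-semistable layers: μ^(1)=10; μ^(2)=11/2; μ^(3)=-8; μ^(4)=-17

((3, 0, 0, 0); (1, 1, 0, 0); (0, 0, 0, 3); (0, 0, 1, 0))


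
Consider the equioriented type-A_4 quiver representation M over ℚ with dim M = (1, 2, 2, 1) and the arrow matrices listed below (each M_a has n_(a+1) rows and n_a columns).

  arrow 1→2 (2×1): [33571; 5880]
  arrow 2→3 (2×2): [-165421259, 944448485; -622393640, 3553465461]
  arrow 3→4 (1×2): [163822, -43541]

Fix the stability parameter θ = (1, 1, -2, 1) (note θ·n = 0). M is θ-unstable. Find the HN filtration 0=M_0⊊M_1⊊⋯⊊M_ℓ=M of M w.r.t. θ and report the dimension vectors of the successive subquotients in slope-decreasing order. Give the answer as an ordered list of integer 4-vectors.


Barcode: M ≅ I[1,4], I[2,3]. HN layers by μ_θ (3 steps, strictly decreasing):
  μ^(1)=1; μ^(2)=0; μ^(3)=-1/2

((0, 0, 0, 1); (1, 1, 1, 0); (0, 1, 1, 0))


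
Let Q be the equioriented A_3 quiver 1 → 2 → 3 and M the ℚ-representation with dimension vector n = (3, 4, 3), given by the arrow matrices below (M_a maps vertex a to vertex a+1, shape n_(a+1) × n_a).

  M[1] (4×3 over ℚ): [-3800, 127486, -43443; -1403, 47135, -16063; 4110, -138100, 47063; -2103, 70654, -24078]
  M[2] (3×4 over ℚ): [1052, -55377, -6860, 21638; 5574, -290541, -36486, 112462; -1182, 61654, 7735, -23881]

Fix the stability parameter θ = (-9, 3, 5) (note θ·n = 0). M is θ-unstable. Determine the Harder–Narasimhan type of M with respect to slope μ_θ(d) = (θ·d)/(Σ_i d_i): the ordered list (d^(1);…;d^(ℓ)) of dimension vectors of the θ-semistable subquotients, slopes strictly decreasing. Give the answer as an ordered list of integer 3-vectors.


Barcode: M ≅ I[1,2], I[1,3]^2, I[2,3]. HN layers by μ_θ (3 steps, strictly decreasing):
  μ^(1)=5; μ^(2)=3; μ^(3)=-9

((0, 0, 3); (0, 4, 0); (3, 0, 0))


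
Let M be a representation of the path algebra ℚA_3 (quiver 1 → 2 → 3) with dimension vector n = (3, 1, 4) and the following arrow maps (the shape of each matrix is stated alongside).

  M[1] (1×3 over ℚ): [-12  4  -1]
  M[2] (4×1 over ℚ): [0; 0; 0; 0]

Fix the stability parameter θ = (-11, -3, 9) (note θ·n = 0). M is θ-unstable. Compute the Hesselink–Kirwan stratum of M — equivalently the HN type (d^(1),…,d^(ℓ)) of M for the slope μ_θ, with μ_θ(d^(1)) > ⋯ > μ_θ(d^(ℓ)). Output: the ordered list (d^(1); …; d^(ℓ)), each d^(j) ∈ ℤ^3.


Barcode: M ≅ I[1,1]^2, I[1,2], I[3,3]^4. HN layers by μ_θ (3 steps, strictly decreasing):
  μ^(1)=9; μ^(2)=-3; μ^(3)=-11

((0, 0, 4); (0, 1, 0); (3, 0, 0))


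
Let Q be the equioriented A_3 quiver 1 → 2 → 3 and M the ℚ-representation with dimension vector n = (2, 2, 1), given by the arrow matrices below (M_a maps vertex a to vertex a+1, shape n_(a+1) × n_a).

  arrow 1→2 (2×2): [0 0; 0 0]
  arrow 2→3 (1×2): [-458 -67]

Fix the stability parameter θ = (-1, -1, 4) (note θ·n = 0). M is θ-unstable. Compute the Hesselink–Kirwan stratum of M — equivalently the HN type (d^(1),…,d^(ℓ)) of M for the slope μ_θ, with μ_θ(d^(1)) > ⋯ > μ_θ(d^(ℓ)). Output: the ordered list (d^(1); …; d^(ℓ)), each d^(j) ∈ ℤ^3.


Barcode: M ≅ I[1,1]^2, I[2,2], I[2,3]. HN layers by μ_θ (2 steps, strictly decreasing):
  μ^(1)=4; μ^(2)=-1

((0, 0, 1); (2, 2, 0))


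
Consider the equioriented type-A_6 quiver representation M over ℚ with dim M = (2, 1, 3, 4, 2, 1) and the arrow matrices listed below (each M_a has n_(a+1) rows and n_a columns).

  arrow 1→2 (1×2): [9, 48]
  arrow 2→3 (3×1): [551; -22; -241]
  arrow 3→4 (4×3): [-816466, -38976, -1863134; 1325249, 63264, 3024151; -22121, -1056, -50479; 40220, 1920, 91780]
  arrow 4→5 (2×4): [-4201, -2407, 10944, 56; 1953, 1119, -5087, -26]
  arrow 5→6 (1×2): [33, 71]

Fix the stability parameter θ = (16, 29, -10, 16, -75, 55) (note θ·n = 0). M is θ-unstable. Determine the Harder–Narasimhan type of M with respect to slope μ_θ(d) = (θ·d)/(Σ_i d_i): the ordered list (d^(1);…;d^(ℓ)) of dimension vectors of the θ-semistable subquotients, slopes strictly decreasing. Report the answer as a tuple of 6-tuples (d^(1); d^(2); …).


Interval decomposition of M: I[1,1], I[1,3], I[3,3], I[3,6], I[4,4]^2, I[4,5].
HN type (ℓ=6): μ^(1)=55; μ^(2)=16; μ^(3)=35/3; μ^(4)=-10; μ^(5)=-23; μ^(6)=-59/2

((0, 0, 0, 0, 0, 1); (1, 0, 0, 2, 0, 0); (1, 1, 1, 0, 0, 0); (0, 0, 1, 0, 0, 0); (0, 0, 1, 1, 1, 0); (0, 0, 0, 1, 1, 0))


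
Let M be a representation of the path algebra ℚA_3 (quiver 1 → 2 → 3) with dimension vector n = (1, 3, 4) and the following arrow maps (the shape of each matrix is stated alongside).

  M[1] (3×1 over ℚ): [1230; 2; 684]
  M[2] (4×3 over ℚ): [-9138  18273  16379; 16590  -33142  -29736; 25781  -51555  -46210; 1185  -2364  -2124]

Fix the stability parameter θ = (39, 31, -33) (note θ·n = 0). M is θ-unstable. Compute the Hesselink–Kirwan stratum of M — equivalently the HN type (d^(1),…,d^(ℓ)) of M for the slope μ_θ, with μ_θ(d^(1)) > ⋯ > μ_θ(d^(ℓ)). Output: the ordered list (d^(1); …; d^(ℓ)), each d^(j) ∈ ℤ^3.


Via rank(M_{q-1}∘⋯∘M_p): M ≅ I[1,3], I[2,3]^2, I[3,3].
μ_θ-semistable layers: μ^(1)=37/3; μ^(2)=-1; μ^(3)=-33

((1, 1, 1); (0, 2, 2); (0, 0, 1))


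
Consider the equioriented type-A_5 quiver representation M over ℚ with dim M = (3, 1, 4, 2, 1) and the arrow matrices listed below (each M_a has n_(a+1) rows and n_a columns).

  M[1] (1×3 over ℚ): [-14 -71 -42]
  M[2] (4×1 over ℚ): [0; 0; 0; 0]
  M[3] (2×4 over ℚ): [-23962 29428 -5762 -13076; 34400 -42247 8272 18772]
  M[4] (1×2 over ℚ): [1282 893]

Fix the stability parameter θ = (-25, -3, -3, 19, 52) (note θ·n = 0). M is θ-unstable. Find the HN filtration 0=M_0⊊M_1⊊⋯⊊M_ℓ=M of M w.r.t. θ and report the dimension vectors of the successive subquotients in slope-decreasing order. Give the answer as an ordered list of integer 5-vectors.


Via rank(M_{q-1}∘⋯∘M_p): M ≅ I[1,1]^2, I[1,2], I[3,3]^2, I[3,4], I[3,5].
μ_θ-semistable layers: μ^(1)=52; μ^(2)=19; μ^(3)=-3; μ^(4)=-25

((0, 0, 0, 0, 1); (0, 0, 0, 2, 0); (0, 1, 4, 0, 0); (3, 0, 0, 0, 0))


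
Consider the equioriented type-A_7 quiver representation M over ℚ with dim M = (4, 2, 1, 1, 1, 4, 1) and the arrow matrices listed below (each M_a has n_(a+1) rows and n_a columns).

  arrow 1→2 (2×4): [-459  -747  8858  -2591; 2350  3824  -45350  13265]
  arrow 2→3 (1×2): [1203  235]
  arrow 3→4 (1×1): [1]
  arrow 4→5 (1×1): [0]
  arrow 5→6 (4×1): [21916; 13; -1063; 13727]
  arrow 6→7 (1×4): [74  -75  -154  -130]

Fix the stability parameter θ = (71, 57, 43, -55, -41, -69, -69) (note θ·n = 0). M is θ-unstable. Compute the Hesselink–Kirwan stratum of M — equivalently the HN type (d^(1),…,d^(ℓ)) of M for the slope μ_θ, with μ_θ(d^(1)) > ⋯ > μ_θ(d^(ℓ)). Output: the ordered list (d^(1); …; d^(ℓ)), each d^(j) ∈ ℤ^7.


Interval decomposition of M: I[1,1]^2, I[1,2], I[1,4], I[5,7], I[6,6]^3.
HN type (ℓ=5): μ^(1)=71; μ^(2)=64; μ^(3)=29; μ^(4)=-179/3; μ^(5)=-69

((2, 0, 0, 0, 0, 0, 0); (1, 1, 0, 0, 0, 0, 0); (1, 1, 1, 1, 0, 0, 0); (0, 0, 0, 0, 1, 1, 1); (0, 0, 0, 0, 0, 3, 0))


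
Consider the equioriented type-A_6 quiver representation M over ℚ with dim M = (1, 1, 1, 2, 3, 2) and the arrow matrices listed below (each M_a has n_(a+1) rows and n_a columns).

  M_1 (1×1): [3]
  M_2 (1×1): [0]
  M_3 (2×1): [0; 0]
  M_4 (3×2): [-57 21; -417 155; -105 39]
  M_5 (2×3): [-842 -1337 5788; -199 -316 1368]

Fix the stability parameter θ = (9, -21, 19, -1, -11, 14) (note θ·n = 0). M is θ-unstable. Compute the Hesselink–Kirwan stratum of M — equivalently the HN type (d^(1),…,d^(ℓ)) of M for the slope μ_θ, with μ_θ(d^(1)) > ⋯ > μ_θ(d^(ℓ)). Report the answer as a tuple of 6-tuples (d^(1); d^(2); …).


Barcode: M ≅ I[1,2], I[3,3], I[4,6]^2, I[5,5]. HN layers by μ_θ (4 steps, strictly decreasing):
  μ^(1)=19; μ^(2)=14; μ^(3)=-6; μ^(4)=-11

((0, 0, 1, 0, 0, 0); (0, 0, 0, 0, 0, 2); (1, 1, 0, 2, 2, 0); (0, 0, 0, 0, 1, 0))


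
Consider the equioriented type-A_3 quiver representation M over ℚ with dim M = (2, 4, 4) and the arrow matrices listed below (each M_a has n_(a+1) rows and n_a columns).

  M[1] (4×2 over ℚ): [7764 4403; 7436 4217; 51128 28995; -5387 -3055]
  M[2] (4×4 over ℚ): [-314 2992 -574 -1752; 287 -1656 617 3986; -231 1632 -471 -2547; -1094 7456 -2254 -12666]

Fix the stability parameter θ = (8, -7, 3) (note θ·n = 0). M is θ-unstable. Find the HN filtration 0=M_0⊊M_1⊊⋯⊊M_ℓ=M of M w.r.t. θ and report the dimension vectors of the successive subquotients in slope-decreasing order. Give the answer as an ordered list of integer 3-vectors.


Interval decomposition of M: I[1,2], I[1,3], I[2,2], I[2,3], I[3,3]^2.
HN type (ℓ=3): μ^(1)=3; μ^(2)=1/2; μ^(3)=-7

((0, 0, 4); (2, 2, 0); (0, 2, 0))


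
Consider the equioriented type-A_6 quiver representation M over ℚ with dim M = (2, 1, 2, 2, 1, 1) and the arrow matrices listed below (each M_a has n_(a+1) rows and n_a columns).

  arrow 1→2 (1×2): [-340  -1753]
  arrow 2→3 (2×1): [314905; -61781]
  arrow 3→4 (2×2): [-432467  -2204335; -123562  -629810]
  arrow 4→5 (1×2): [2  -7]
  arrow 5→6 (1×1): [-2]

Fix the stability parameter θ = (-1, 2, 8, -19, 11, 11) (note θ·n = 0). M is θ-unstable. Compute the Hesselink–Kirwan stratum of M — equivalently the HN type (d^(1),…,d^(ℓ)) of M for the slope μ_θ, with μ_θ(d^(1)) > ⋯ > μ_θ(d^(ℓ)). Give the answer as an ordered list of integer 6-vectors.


Interval decomposition of M: I[1,1], I[1,3], I[3,4], I[4,6].
HN type (ℓ=6): μ^(1)=11; μ^(2)=8; μ^(3)=2; μ^(4)=-1; μ^(5)=-11/2; μ^(6)=-19

((0, 0, 0, 0, 1, 1); (0, 0, 1, 0, 0, 0); (0, 1, 0, 0, 0, 0); (2, 0, 0, 0, 0, 0); (0, 0, 1, 1, 0, 0); (0, 0, 0, 1, 0, 0))


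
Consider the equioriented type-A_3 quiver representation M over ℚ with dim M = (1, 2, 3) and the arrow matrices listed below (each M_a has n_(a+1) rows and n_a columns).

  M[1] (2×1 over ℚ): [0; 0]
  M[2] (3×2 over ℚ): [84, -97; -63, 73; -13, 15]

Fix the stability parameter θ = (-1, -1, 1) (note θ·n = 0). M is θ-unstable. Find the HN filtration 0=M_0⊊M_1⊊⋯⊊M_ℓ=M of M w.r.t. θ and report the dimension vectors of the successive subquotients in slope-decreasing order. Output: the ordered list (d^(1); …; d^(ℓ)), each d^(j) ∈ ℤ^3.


Via rank(M_{q-1}∘⋯∘M_p): M ≅ I[1,1], I[2,3]^2, I[3,3].
μ_θ-semistable layers: μ^(1)=1; μ^(2)=-1

((0, 0, 3); (1, 2, 0))


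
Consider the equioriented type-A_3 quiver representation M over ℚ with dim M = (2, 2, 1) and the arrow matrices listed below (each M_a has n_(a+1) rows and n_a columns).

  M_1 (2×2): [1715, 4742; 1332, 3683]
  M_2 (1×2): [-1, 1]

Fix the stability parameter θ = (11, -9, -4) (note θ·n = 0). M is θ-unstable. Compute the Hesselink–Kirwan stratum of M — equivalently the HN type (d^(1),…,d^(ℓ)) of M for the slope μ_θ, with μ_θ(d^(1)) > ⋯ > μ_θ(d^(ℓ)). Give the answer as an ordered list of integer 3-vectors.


Barcode: M ≅ I[1,2], I[1,3]. HN layers by μ_θ (2 steps, strictly decreasing):
  μ^(1)=1; μ^(2)=-2/3

((1, 1, 0); (1, 1, 1))


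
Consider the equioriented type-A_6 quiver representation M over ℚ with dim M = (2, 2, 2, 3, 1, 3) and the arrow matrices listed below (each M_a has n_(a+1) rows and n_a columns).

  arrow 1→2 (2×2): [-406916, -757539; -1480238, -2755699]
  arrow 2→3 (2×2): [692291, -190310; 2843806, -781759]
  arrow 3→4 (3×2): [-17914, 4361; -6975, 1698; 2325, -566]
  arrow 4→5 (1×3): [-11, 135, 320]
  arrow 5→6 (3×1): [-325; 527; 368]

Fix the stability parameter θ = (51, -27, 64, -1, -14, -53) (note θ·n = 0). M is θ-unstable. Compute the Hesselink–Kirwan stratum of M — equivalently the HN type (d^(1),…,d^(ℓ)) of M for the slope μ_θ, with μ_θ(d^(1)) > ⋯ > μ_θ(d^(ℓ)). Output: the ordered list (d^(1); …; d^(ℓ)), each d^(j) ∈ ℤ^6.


Interval decomposition of M: I[1,4], I[1,6], I[4,4], I[6,6]^2.
HN type (ℓ=5): μ^(1)=63/2; μ^(2)=12; μ^(3)=10/3; μ^(4)=-1; μ^(5)=-53

((0, 0, 1, 1, 0, 0); (1, 1, 0, 0, 0, 0); (1, 1, 1, 1, 1, 1); (0, 0, 0, 1, 0, 0); (0, 0, 0, 0, 0, 2))


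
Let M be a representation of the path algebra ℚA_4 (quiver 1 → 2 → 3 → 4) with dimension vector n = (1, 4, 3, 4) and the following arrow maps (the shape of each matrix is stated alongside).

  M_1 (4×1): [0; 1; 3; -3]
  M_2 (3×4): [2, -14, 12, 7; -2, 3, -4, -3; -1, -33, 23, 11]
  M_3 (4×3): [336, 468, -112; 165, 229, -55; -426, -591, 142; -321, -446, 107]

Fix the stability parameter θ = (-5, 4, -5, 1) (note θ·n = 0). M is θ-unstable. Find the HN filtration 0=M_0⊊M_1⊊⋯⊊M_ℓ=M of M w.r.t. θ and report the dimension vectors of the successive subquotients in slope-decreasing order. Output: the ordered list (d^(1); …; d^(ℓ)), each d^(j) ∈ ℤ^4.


Interval decomposition of M: I[1,3], I[2,2], I[2,4]^2, I[4,4]^2.
HN type (ℓ=4): μ^(1)=4; μ^(2)=1; μ^(3)=-1/2; μ^(4)=-5

((0, 1, 0, 0); (0, 0, 0, 4); (0, 3, 3, 0); (1, 0, 0, 0))


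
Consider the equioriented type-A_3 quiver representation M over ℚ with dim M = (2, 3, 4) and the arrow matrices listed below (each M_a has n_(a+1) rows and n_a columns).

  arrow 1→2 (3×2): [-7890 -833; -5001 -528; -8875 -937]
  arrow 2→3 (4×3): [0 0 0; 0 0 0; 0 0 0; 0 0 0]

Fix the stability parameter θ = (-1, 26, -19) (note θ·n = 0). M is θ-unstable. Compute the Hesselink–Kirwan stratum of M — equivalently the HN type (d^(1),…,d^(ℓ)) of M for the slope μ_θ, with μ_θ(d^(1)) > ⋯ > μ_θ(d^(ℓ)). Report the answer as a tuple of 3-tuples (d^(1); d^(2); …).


Via rank(M_{q-1}∘⋯∘M_p): M ≅ I[1,2]^2, I[2,2], I[3,3]^4.
μ_θ-semistable layers: μ^(1)=26; μ^(2)=-1; μ^(3)=-19

((0, 3, 0); (2, 0, 0); (0, 0, 4))


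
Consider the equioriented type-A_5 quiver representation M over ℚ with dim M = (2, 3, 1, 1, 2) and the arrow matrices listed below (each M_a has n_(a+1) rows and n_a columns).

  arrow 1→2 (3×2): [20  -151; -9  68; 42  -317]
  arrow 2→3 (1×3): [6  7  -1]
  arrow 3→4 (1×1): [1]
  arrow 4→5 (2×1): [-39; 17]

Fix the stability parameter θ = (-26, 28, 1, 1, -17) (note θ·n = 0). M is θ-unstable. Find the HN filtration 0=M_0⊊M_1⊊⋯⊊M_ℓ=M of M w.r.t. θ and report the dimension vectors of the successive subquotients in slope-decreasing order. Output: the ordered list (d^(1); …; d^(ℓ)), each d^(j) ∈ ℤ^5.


Barcode: M ≅ I[1,2], I[1,5], I[2,2], I[5,5]. HN layers by μ_θ (4 steps, strictly decreasing):
  μ^(1)=28; μ^(2)=13/4; μ^(3)=-17; μ^(4)=-26

((0, 2, 0, 0, 0); (0, 1, 1, 1, 1); (0, 0, 0, 0, 1); (2, 0, 0, 0, 0))


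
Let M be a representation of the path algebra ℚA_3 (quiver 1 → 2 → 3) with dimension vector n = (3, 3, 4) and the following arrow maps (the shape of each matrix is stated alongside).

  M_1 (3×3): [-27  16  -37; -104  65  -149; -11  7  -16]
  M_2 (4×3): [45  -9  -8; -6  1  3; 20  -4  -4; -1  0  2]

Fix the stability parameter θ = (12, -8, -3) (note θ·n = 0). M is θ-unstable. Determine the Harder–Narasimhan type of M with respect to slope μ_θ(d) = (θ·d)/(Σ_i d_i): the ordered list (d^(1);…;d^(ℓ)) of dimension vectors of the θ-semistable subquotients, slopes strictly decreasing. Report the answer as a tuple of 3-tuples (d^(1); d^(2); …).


Barcode: M ≅ I[1,1], I[1,3]^2, I[2,3], I[3,3]. HN layers by μ_θ (4 steps, strictly decreasing):
  μ^(1)=12; μ^(2)=1/3; μ^(3)=-3; μ^(4)=-8

((1, 0, 0); (2, 2, 2); (0, 0, 2); (0, 1, 0))


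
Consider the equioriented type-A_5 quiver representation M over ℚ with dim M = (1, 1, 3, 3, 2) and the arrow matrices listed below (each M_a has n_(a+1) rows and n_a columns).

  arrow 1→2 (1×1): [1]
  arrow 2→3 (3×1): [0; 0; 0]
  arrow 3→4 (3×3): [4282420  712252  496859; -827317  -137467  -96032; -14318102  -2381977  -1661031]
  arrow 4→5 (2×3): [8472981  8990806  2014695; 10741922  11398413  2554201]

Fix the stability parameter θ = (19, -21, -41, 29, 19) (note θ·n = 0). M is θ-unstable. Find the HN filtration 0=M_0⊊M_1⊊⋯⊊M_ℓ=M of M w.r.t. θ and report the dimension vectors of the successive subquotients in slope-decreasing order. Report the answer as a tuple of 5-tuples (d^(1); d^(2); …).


Via rank(M_{q-1}∘⋯∘M_p): M ≅ I[1,2], I[3,4], I[3,5]^2.
μ_θ-semistable layers: μ^(1)=29; μ^(2)=24; μ^(3)=-1; μ^(4)=-41

((0, 0, 0, 1, 0); (0, 0, 0, 2, 2); (1, 1, 0, 0, 0); (0, 0, 3, 0, 0))


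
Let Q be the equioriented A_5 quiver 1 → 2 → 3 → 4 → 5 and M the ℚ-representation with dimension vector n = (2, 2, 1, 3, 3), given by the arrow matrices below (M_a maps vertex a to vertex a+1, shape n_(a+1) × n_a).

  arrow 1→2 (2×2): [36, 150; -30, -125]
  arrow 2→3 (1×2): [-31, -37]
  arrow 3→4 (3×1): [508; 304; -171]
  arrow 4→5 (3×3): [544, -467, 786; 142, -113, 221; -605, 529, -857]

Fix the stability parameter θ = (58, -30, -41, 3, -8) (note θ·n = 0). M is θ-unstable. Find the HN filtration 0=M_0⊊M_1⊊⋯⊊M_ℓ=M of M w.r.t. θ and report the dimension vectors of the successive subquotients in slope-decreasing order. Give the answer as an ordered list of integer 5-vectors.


Barcode: M ≅ I[1,1], I[1,5], I[2,2], I[4,5]^2. HN layers by μ_θ (4 steps, strictly decreasing):
  μ^(1)=58; μ^(2)=-5/2; μ^(3)=-13/3; μ^(4)=-30

((1, 0, 0, 0, 0); (0, 0, 0, 3, 3); (1, 1, 1, 0, 0); (0, 1, 0, 0, 0))


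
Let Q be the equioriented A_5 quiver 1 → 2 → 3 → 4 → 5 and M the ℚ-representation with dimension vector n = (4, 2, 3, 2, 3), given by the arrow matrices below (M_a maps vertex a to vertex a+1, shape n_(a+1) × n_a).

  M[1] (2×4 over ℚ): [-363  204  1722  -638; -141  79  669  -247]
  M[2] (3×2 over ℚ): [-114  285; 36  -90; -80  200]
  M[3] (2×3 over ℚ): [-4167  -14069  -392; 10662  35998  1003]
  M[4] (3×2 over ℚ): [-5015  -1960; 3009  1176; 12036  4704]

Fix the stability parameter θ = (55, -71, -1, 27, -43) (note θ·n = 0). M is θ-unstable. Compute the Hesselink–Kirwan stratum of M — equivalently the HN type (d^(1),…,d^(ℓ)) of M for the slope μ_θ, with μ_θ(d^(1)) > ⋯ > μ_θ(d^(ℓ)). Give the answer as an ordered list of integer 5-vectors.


Via rank(M_{q-1}∘⋯∘M_p): M ≅ I[1,1]^2, I[1,2], I[1,5], I[3,3], I[3,4], I[5,5]^2.
μ_θ-semistable layers: μ^(1)=55; μ^(2)=27; μ^(3)=-1; μ^(4)=-17/3; μ^(5)=-8; μ^(6)=-43

((2, 0, 0, 0, 0); (0, 0, 0, 1, 0); (0, 0, 2, 0, 0); (0, 0, 1, 1, 1); (2, 2, 0, 0, 0); (0, 0, 0, 0, 2))


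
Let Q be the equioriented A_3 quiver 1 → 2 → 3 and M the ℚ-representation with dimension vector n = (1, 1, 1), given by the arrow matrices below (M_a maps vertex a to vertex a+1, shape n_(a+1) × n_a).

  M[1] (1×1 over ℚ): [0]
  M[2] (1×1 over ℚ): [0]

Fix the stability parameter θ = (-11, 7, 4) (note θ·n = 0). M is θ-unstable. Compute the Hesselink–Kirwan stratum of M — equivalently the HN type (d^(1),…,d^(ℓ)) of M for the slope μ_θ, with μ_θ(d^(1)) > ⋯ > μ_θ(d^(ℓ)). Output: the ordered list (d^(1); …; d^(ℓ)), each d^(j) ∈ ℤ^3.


Via rank(M_{q-1}∘⋯∘M_p): M ≅ I[1,1], I[2,2], I[3,3].
μ_θ-semistable layers: μ^(1)=7; μ^(2)=4; μ^(3)=-11

((0, 1, 0); (0, 0, 1); (1, 0, 0))


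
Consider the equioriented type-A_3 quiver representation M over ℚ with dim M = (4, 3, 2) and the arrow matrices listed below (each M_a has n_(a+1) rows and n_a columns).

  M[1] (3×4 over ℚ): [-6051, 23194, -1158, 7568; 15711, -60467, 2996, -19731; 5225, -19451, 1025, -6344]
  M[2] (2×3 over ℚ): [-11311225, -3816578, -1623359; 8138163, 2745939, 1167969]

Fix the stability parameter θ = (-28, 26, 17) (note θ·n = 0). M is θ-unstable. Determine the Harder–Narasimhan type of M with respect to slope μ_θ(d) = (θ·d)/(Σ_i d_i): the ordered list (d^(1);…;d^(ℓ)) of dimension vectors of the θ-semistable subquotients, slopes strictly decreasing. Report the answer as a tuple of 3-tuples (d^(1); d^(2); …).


Interval decomposition of M: I[1,1], I[1,2], I[1,3]^2.
HN type (ℓ=3): μ^(1)=26; μ^(2)=43/2; μ^(3)=-28

((0, 1, 0); (0, 2, 2); (4, 0, 0))


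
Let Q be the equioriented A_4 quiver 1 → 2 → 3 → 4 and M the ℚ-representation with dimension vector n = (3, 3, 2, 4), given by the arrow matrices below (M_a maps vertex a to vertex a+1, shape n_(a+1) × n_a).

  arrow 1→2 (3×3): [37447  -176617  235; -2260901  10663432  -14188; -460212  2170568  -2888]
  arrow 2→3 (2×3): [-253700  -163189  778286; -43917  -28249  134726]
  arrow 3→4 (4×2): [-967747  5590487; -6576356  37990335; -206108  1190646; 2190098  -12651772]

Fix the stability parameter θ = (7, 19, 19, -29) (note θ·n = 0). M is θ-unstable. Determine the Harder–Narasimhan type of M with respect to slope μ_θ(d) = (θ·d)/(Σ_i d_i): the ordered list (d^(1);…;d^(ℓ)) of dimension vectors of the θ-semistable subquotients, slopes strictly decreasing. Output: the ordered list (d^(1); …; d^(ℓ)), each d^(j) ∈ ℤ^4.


Via rank(M_{q-1}∘⋯∘M_p): M ≅ I[1,1], I[1,4]^2, I[2,2], I[4,4]^2.
μ_θ-semistable layers: μ^(1)=19; μ^(2)=7; μ^(3)=4; μ^(4)=-29

((0, 1, 0, 0); (1, 0, 0, 0); (2, 2, 2, 2); (0, 0, 0, 2))
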